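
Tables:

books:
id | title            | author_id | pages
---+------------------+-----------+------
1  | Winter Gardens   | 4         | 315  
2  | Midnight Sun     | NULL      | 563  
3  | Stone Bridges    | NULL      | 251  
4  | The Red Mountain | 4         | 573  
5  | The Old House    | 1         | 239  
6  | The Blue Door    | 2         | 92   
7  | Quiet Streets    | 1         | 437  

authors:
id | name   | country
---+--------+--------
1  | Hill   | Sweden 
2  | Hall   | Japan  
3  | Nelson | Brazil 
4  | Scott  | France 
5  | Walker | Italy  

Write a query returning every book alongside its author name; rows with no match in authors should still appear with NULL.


LEFT JOIN keeps every row from books (the left table); where author_id has no match in authors, the author columns become NULL. Walk through each book:
  - book 1 (Winter Gardens): author_id=4 -> matches Scott
  - book 2 (Midnight Sun): author_id=NULL, no match -> kept with NULL
  - book 3 (Stone Bridges): author_id=NULL, no match -> kept with NULL
  - book 4 (The Red Mountain): author_id=4 -> matches Scott
  - book 5 (The Old House): author_id=1 -> matches Hill
  - book 6 (The Blue Door): author_id=2 -> matches Hall
  - book 7 (Quiet Streets): author_id=1 -> matches Hill
All 7 rows appear; 2 have NULL author.

SQL:
SELECT a.title, b.name AS author
FROM books a
LEFT JOIN authors b ON a.author_id = b.id

Result:
title            | author
-----------------+-------
Winter Gardens   | Scott 
Midnight Sun     | NULL  
Stone Bridges    | NULL  
The Red Mountain | Scott 
The Old House    | Hill  
The Blue Door    | Hall  
Quiet Streets    | Hill  


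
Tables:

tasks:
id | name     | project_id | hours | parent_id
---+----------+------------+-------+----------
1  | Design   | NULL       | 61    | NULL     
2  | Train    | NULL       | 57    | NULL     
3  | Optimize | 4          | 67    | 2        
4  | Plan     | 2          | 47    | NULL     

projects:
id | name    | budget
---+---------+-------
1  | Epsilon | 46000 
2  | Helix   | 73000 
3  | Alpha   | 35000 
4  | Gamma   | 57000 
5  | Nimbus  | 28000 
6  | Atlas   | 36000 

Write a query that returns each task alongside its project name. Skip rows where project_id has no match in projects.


INNER JOIN keeps only tasks rows whose project_id matches an id in projects. Walk through each task:
  - task 1 (Design): project_id=NULL, no match -> dropped
  - task 2 (Train): project_id=NULL, no match -> dropped
  - task 3 (Optimize): project_id=4 -> matches Gamma
  - task 4 (Plan): project_id=2 -> matches Helix
So 2 of 4 rows are dropped.

SQL:
SELECT a.name, b.name AS project
FROM tasks a
INNER JOIN projects b ON a.project_id = b.id

Result:
name     | project
---------+--------
Optimize | Gamma  
Plan     | Helix  


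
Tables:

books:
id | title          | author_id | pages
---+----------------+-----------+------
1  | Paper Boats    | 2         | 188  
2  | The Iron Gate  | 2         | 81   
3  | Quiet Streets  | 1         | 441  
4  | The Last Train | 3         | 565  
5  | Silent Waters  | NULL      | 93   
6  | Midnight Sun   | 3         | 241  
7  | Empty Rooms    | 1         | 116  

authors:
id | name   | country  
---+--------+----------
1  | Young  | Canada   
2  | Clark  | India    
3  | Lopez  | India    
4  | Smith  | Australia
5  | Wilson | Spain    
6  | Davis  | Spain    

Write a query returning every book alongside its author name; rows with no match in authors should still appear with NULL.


LEFT JOIN keeps every row from books (the left table); where author_id has no match in authors, the author columns become NULL. Walk through each book:
  - book 1 (Paper Boats): author_id=2 -> matches Clark
  - book 2 (The Iron Gate): author_id=2 -> matches Clark
  - book 3 (Quiet Streets): author_id=1 -> matches Young
  - book 4 (The Last Train): author_id=3 -> matches Lopez
  - book 5 (Silent Waters): author_id=NULL, no match -> kept with NULL
  - book 6 (Midnight Sun): author_id=3 -> matches Lopez
  - book 7 (Empty Rooms): author_id=1 -> matches Young
All 7 rows appear; 1 has NULL author.

SQL:
SELECT a.title, b.name AS author
FROM books a
LEFT JOIN authors b ON a.author_id = b.id

Result:
title          | author
---------------+-------
Paper Boats    | Clark 
The Iron Gate  | Clark 
Quiet Streets  | Young 
The Last Train | Lopez 
Silent Waters  | NULL  
Midnight Sun   | Lopez 
Empty Rooms    | Young 


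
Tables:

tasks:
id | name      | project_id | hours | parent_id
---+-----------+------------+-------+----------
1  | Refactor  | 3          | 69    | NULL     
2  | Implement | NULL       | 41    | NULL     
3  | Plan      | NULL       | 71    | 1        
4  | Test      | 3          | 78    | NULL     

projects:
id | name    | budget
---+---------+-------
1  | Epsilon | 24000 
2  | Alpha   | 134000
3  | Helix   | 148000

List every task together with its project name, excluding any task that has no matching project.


INNER JOIN keeps only tasks rows whose project_id matches an id in projects. Walk through each task:
  - task 1 (Refactor): project_id=3 -> matches Helix
  - task 2 (Implement): project_id=NULL, no match -> dropped
  - task 3 (Plan): project_id=NULL, no match -> dropped
  - task 4 (Test): project_id=3 -> matches Helix
So 2 of 4 rows are dropped.

SQL:
SELECT a.name, b.name AS project
FROM tasks a
INNER JOIN projects b ON a.project_id = b.id

Result:
name     | project
---------+--------
Refactor | Helix  
Test     | Helix  


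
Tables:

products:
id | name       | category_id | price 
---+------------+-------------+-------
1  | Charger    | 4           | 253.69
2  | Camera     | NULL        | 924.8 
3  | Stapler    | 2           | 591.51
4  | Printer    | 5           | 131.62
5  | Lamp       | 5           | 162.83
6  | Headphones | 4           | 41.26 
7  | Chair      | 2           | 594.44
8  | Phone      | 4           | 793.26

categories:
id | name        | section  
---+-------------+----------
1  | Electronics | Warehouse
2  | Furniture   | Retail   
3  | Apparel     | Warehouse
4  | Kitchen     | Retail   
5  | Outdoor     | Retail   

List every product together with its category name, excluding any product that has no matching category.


INNER JOIN keeps only products rows whose category_id matches an id in categories. Walk through each product:
  - product 1 (Charger): category_id=4 -> matches Kitchen
  - product 2 (Camera): category_id=NULL, no match -> dropped
  - product 3 (Stapler): category_id=2 -> matches Furniture
  - product 4 (Printer): category_id=5 -> matches Outdoor
  - product 5 (Lamp): category_id=5 -> matches Outdoor
  - product 6 (Headphones): category_id=4 -> matches Kitchen
  - product 7 (Chair): category_id=2 -> matches Furniture
  - product 8 (Phone): category_id=4 -> matches Kitchen
So 1 of 8 rows is dropped.

SQL:
SELECT a.name, b.name AS category
FROM products a
INNER JOIN categories b ON a.category_id = b.id

Result:
name       | category 
-----------+----------
Charger    | Kitchen  
Stapler    | Furniture
Printer    | Outdoor  
Lamp       | Outdoor  
Headphones | Kitchen  
Chair      | Furniture
Phone      | Kitchen  


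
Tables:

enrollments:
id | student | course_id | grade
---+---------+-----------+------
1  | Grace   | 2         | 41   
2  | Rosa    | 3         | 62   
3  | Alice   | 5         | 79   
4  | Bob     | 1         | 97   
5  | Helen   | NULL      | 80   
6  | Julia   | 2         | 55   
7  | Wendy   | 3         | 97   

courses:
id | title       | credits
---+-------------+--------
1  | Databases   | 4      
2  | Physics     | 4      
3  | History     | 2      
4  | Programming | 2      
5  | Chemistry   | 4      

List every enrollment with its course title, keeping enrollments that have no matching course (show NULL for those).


LEFT JOIN keeps every row from enrollments (the left table); where course_id has no match in courses, the course columns become NULL. Walk through each enrollment:
  - enrollment 1 (Grace): course_id=2 -> matches Physics
  - enrollment 2 (Rosa): course_id=3 -> matches History
  - enrollment 3 (Alice): course_id=5 -> matches Chemistry
  - enrollment 4 (Bob): course_id=1 -> matches Databases
  - enrollment 5 (Helen): course_id=NULL, no match -> kept with NULL
  - enrollment 6 (Julia): course_id=2 -> matches Physics
  - enrollment 7 (Wendy): course_id=3 -> matches History
All 7 rows appear; 1 has NULL course.

SQL:
SELECT a.student, b.title AS course
FROM enrollments a
LEFT JOIN courses b ON a.course_id = b.id

Result:
student | course   
--------+----------
Grace   | Physics  
Rosa    | History  
Alice   | Chemistry
Bob     | Databases
Helen   | NULL     
Julia   | Physics  
Wendy   | History  


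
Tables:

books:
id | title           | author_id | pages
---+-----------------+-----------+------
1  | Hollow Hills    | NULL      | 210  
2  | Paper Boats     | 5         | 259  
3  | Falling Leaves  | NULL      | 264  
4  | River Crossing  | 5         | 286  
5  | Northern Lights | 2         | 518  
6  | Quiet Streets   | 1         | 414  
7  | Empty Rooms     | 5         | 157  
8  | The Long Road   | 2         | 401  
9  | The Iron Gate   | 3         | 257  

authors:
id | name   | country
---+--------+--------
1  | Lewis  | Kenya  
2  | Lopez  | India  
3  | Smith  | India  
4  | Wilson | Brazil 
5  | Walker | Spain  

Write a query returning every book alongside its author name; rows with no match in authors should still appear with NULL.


LEFT JOIN keeps every row from books (the left table); where author_id has no match in authors, the author columns become NULL. Walk through each book:
  - book 1 (Hollow Hills): author_id=NULL, no match -> kept with NULL
  - book 2 (Paper Boats): author_id=5 -> matches Walker
  - book 3 (Falling Leaves): author_id=NULL, no match -> kept with NULL
  - book 4 (River Crossing): author_id=5 -> matches Walker
  - book 5 (Northern Lights): author_id=2 -> matches Lopez
  - book 6 (Quiet Streets): author_id=1 -> matches Lewis
  - book 7 (Empty Rooms): author_id=5 -> matches Walker
  - book 8 (The Long Road): author_id=2 -> matches Lopez
  - book 9 (The Iron Gate): author_id=3 -> matches Smith
All 9 rows appear; 2 have NULL author.

SQL:
SELECT a.title, b.name AS author
FROM books a
LEFT JOIN authors b ON a.author_id = b.id

Result:
title           | author
----------------+-------
Hollow Hills    | NULL  
Paper Boats     | Walker
Falling Leaves  | NULL  
River Crossing  | Walker
Northern Lights | Lopez 
Quiet Streets   | Lewis 
Empty Rooms     | Walker
The Long Road   | Lopez 
The Iron Gate   | Smith 


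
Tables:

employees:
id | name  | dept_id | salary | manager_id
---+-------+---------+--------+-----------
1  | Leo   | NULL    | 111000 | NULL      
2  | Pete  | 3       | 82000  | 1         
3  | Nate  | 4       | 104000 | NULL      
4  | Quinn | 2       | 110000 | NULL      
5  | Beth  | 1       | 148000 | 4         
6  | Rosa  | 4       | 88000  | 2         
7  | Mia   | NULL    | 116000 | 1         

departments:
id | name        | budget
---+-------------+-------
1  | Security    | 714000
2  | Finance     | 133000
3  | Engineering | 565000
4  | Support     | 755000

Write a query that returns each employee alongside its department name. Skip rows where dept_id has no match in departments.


INNER JOIN keeps only employees rows whose dept_id matches an id in departments. Walk through each employee:
  - employee 1 (Leo): dept_id=NULL, no match -> dropped
  - employee 2 (Pete): dept_id=3 -> matches Engineering
  - employee 3 (Nate): dept_id=4 -> matches Support
  - employee 4 (Quinn): dept_id=2 -> matches Finance
  - employee 5 (Beth): dept_id=1 -> matches Security
  - employee 6 (Rosa): dept_id=4 -> matches Support
  - employee 7 (Mia): dept_id=NULL, no match -> dropped
So 2 of 7 rows are dropped.

SQL:
SELECT a.name, b.name AS department
FROM employees a
INNER JOIN departments b ON a.dept_id = b.id

Result:
name  | department 
------+------------
Pete  | Engineering
Nate  | Support    
Quinn | Finance    
Beth  | Security   
Rosa  | Support    


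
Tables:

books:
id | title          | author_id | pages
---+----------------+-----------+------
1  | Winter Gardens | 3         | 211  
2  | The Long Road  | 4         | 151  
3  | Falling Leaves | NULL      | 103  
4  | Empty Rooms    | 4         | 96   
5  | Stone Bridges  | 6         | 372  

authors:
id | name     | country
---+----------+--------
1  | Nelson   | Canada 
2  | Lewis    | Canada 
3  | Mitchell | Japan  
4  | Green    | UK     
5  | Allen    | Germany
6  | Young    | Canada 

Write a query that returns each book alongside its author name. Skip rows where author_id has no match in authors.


INNER JOIN keeps only books rows whose author_id matches an id in authors. Walk through each book:
  - book 1 (Winter Gardens): author_id=3 -> matches Mitchell
  - book 2 (The Long Road): author_id=4 -> matches Green
  - book 3 (Falling Leaves): author_id=NULL, no match -> dropped
  - book 4 (Empty Rooms): author_id=4 -> matches Green
  - book 5 (Stone Bridges): author_id=6 -> matches Young
So 1 of 5 rows is dropped.

SQL:
SELECT a.title, b.name AS author
FROM books a
INNER JOIN authors b ON a.author_id = b.id

Result:
title          | author  
---------------+---------
Winter Gardens | Mitchell
The Long Road  | Green   
Empty Rooms    | Green   
Stone Bridges  | Young   


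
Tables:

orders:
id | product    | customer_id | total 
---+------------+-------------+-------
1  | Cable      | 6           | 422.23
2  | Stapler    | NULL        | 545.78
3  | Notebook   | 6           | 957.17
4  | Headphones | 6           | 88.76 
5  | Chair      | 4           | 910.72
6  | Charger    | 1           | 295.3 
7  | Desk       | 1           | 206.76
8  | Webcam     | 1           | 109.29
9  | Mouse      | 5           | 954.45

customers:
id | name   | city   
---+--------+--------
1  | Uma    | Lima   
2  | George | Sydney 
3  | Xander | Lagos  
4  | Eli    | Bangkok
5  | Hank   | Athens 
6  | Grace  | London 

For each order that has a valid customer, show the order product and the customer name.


INNER JOIN keeps only orders rows whose customer_id matches an id in customers. Walk through each order:
  - order 1 (Cable): customer_id=6 -> matches Grace
  - order 2 (Stapler): customer_id=NULL, no match -> dropped
  - order 3 (Notebook): customer_id=6 -> matches Grace
  - order 4 (Headphones): customer_id=6 -> matches Grace
  - order 5 (Chair): customer_id=4 -> matches Eli
  - order 6 (Charger): customer_id=1 -> matches Uma
  - order 7 (Desk): customer_id=1 -> matches Uma
  - order 8 (Webcam): customer_id=1 -> matches Uma
  - order 9 (Mouse): customer_id=5 -> matches Hank
So 1 of 9 rows is dropped.

SQL:
SELECT a.product, b.name AS customer
FROM orders a
INNER JOIN customers b ON a.customer_id = b.id

Result:
product    | customer
-----------+---------
Cable      | Grace   
Notebook   | Grace   
Headphones | Grace   
Chair      | Eli     
Charger    | Uma     
Desk       | Uma     
Webcam     | Uma     
Mouse      | Hank    


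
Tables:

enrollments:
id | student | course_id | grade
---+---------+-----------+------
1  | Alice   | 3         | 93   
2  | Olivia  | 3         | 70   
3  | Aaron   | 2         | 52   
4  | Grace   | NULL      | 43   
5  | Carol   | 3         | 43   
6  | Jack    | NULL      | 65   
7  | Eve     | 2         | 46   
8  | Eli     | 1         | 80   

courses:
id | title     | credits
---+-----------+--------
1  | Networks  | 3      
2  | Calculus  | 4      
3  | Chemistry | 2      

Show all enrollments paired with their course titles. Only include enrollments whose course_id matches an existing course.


INNER JOIN keeps only enrollments rows whose course_id matches an id in courses. Walk through each enrollment:
  - enrollment 1 (Alice): course_id=3 -> matches Chemistry
  - enrollment 2 (Olivia): course_id=3 -> matches Chemistry
  - enrollment 3 (Aaron): course_id=2 -> matches Calculus
  - enrollment 4 (Grace): course_id=NULL, no match -> dropped
  - enrollment 5 (Carol): course_id=3 -> matches Chemistry
  - enrollment 6 (Jack): course_id=NULL, no match -> dropped
  - enrollment 7 (Eve): course_id=2 -> matches Calculus
  - enrollment 8 (Eli): course_id=1 -> matches Networks
So 2 of 8 rows are dropped.

SQL:
SELECT a.student, b.title AS course
FROM enrollments a
INNER JOIN courses b ON a.course_id = b.id

Result:
student | course   
--------+----------
Alice   | Chemistry
Olivia  | Chemistry
Aaron   | Calculus 
Carol   | Chemistry
Eve     | Calculus 
Eli     | Networks 


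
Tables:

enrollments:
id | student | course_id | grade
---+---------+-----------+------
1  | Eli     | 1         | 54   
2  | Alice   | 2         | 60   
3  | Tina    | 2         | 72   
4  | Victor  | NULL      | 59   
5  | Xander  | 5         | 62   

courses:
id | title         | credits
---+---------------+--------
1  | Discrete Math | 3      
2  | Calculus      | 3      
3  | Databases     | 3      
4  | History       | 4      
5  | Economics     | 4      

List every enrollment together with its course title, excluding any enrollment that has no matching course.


INNER JOIN keeps only enrollments rows whose course_id matches an id in courses. Walk through each enrollment:
  - enrollment 1 (Eli): course_id=1 -> matches Discrete Math
  - enrollment 2 (Alice): course_id=2 -> matches Calculus
  - enrollment 3 (Tina): course_id=2 -> matches Calculus
  - enrollment 4 (Victor): course_id=NULL, no match -> dropped
  - enrollment 5 (Xander): course_id=5 -> matches Economics
So 1 of 5 rows is dropped.

SQL:
SELECT a.student, b.title AS course
FROM enrollments a
INNER JOIN courses b ON a.course_id = b.id

Result:
student | course       
--------+--------------
Eli     | Discrete Math
Alice   | Calculus     
Tina    | Calculus     
Xander  | Economics    


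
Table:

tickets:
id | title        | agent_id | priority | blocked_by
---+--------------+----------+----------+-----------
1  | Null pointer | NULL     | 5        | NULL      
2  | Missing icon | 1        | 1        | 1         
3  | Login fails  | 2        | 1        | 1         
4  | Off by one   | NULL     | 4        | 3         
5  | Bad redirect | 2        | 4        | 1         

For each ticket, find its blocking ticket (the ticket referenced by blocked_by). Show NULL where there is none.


This is a self-join: tickets is joined to a second copy of itself, matching each row's blocked_by to another row's id. Use LEFT JOIN so rows with blocked_by=NULL are kept.
  - ticket 1 (Null pointer): blocked_by=NULL -> NULL
  - ticket 2 (Missing icon): blocked_by=1 -> Null pointer
  - ticket 3 (Login fails): blocked_by=1 -> Null pointer
  - ticket 4 (Off by one): blocked_by=3 -> Login fails
  - ticket 5 (Bad redirect): blocked_by=1 -> Null pointer

SQL:
SELECT a.title AS item, b.title AS blocked_by
FROM tickets a
LEFT JOIN tickets b ON a.blocked_by = b.id

Result:
item         | blocked_by  
-------------+-------------
Null pointer | NULL        
Missing icon | Null pointer
Login fails  | Null pointer
Off by one   | Login fails 
Bad redirect | Null pointer


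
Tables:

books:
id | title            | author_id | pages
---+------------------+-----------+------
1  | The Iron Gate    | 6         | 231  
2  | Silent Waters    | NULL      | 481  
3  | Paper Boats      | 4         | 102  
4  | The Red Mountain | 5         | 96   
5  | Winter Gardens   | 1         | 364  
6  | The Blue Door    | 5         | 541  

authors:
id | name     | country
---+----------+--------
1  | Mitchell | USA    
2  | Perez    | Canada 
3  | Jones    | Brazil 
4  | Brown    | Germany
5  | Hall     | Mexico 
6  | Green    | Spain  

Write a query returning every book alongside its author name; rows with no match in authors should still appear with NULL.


LEFT JOIN keeps every row from books (the left table); where author_id has no match in authors, the author columns become NULL. Walk through each book:
  - book 1 (The Iron Gate): author_id=6 -> matches Green
  - book 2 (Silent Waters): author_id=NULL, no match -> kept with NULL
  - book 3 (Paper Boats): author_id=4 -> matches Brown
  - book 4 (The Red Mountain): author_id=5 -> matches Hall
  - book 5 (Winter Gardens): author_id=1 -> matches Mitchell
  - book 6 (The Blue Door): author_id=5 -> matches Hall
All 6 rows appear; 1 has NULL author.

SQL:
SELECT a.title, b.name AS author
FROM books a
LEFT JOIN authors b ON a.author_id = b.id

Result:
title            | author  
-----------------+---------
The Iron Gate    | Green   
Silent Waters    | NULL    
Paper Boats      | Brown   
The Red Mountain | Hall    
Winter Gardens   | Mitchell
The Blue Door    | Hall    


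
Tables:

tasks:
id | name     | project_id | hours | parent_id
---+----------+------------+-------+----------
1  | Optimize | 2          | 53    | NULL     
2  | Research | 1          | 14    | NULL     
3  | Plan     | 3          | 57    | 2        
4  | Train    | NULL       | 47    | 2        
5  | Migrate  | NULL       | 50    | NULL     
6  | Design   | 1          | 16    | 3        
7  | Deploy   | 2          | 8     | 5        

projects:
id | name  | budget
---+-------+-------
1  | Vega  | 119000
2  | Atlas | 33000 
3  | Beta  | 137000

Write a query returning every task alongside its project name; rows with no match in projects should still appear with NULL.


LEFT JOIN keeps every row from tasks (the left table); where project_id has no match in projects, the project columns become NULL. Walk through each task:
  - task 1 (Optimize): project_id=2 -> matches Atlas
  - task 2 (Research): project_id=1 -> matches Vega
  - task 3 (Plan): project_id=3 -> matches Beta
  - task 4 (Train): project_id=NULL, no match -> kept with NULL
  - task 5 (Migrate): project_id=NULL, no match -> kept with NULL
  - task 6 (Design): project_id=1 -> matches Vega
  - task 7 (Deploy): project_id=2 -> matches Atlas
All 7 rows appear; 2 have NULL project.

SQL:
SELECT a.name, b.name AS project
FROM tasks a
LEFT JOIN projects b ON a.project_id = b.id

Result:
name     | project
---------+--------
Optimize | Atlas  
Research | Vega   
Plan     | Beta   
Train    | NULL   
Migrate  | NULL   
Design   | Vega   
Deploy   | Atlas  


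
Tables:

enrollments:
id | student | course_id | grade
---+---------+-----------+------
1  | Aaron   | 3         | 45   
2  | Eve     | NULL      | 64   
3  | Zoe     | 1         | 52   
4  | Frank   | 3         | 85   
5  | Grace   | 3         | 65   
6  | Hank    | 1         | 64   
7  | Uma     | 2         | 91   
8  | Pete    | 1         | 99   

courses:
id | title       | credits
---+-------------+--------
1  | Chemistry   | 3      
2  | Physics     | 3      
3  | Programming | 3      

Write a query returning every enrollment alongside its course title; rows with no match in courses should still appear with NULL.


LEFT JOIN keeps every row from enrollments (the left table); where course_id has no match in courses, the course columns become NULL. Walk through each enrollment:
  - enrollment 1 (Aaron): course_id=3 -> matches Programming
  - enrollment 2 (Eve): course_id=NULL, no match -> kept with NULL
  - enrollment 3 (Zoe): course_id=1 -> matches Chemistry
  - enrollment 4 (Frank): course_id=3 -> matches Programming
  - enrollment 5 (Grace): course_id=3 -> matches Programming
  - enrollment 6 (Hank): course_id=1 -> matches Chemistry
  - enrollment 7 (Uma): course_id=2 -> matches Physics
  - enrollment 8 (Pete): course_id=1 -> matches Chemistry
All 8 rows appear; 1 has NULL course.

SQL:
SELECT a.student, b.title AS course
FROM enrollments a
LEFT JOIN courses b ON a.course_id = b.id

Result:
student | course     
--------+------------
Aaron   | Programming
Eve     | NULL       
Zoe     | Chemistry  
Frank   | Programming
Grace   | Programming
Hank    | Chemistry  
Uma     | Physics    
Pete    | Chemistry  


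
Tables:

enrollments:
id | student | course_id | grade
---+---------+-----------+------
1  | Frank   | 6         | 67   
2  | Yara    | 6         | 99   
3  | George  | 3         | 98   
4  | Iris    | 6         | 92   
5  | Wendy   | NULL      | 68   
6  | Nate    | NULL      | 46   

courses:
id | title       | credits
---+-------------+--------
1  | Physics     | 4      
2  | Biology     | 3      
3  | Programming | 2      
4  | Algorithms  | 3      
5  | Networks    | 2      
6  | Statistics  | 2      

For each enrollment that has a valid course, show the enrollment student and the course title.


INNER JOIN keeps only enrollments rows whose course_id matches an id in courses. Walk through each enrollment:
  - enrollment 1 (Frank): course_id=6 -> matches Statistics
  - enrollment 2 (Yara): course_id=6 -> matches Statistics
  - enrollment 3 (George): course_id=3 -> matches Programming
  - enrollment 4 (Iris): course_id=6 -> matches Statistics
  - enrollment 5 (Wendy): course_id=NULL, no match -> dropped
  - enrollment 6 (Nate): course_id=NULL, no match -> dropped
So 2 of 6 rows are dropped.

SQL:
SELECT a.student, b.title AS course
FROM enrollments a
INNER JOIN courses b ON a.course_id = b.id

Result:
student | course     
--------+------------
Frank   | Statistics 
Yara    | Statistics 
George  | Programming
Iris    | Statistics 


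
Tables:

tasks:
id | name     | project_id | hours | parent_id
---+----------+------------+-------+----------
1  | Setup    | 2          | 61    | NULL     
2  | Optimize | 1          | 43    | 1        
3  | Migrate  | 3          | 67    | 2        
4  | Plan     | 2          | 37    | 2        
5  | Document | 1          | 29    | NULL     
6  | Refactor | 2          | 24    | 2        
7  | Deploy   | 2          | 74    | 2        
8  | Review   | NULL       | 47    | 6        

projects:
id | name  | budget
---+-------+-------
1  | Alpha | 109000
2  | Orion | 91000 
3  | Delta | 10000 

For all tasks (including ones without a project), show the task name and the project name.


LEFT JOIN keeps every row from tasks (the left table); where project_id has no match in projects, the project columns become NULL. Walk through each task:
  - task 1 (Setup): project_id=2 -> matches Orion
  - task 2 (Optimize): project_id=1 -> matches Alpha
  - task 3 (Migrate): project_id=3 -> matches Delta
  - task 4 (Plan): project_id=2 -> matches Orion
  - task 5 (Document): project_id=1 -> matches Alpha
  - task 6 (Refactor): project_id=2 -> matches Orion
  - task 7 (Deploy): project_id=2 -> matches Orion
  - task 8 (Review): project_id=NULL, no match -> kept with NULL
All 8 rows appear; 1 has NULL project.

SQL:
SELECT a.name, b.name AS project
FROM tasks a
LEFT JOIN projects b ON a.project_id = b.id

Result:
name     | project
---------+--------
Setup    | Orion  
Optimize | Alpha  
Migrate  | Delta  
Plan     | Orion  
Document | Alpha  
Refactor | Orion  
Deploy   | Orion  
Review   | NULL   


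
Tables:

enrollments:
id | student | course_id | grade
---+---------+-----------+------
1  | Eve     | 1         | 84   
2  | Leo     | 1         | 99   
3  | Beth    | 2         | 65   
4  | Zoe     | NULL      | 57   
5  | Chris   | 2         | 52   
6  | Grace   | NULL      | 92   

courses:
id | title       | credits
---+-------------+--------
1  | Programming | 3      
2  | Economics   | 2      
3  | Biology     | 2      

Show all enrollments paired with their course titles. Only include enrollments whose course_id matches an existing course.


INNER JOIN keeps only enrollments rows whose course_id matches an id in courses. Walk through each enrollment:
  - enrollment 1 (Eve): course_id=1 -> matches Programming
  - enrollment 2 (Leo): course_id=1 -> matches Programming
  - enrollment 3 (Beth): course_id=2 -> matches Economics
  - enrollment 4 (Zoe): course_id=NULL, no match -> dropped
  - enrollment 5 (Chris): course_id=2 -> matches Economics
  - enrollment 6 (Grace): course_id=NULL, no match -> dropped
So 2 of 6 rows are dropped.

SQL:
SELECT a.student, b.title AS course
FROM enrollments a
INNER JOIN courses b ON a.course_id = b.id

Result:
student | course     
--------+------------
Eve     | Programming
Leo     | Programming
Beth    | Economics  
Chris   | Economics  


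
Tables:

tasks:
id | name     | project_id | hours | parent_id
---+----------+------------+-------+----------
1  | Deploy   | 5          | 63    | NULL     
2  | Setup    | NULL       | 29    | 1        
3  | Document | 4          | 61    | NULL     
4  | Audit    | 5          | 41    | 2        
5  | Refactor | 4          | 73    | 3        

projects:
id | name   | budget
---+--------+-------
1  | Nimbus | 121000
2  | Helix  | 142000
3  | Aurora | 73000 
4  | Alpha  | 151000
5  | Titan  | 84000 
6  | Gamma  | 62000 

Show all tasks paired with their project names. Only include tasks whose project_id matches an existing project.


INNER JOIN keeps only tasks rows whose project_id matches an id in projects. Walk through each task:
  - task 1 (Deploy): project_id=5 -> matches Titan
  - task 2 (Setup): project_id=NULL, no match -> dropped
  - task 3 (Document): project_id=4 -> matches Alpha
  - task 4 (Audit): project_id=5 -> matches Titan
  - task 5 (Refactor): project_id=4 -> matches Alpha
So 1 of 5 rows is dropped.

SQL:
SELECT a.name, b.name AS project
FROM tasks a
INNER JOIN projects b ON a.project_id = b.id

Result:
name     | project
---------+--------
Deploy   | Titan  
Document | Alpha  
Audit    | Titan  
Refactor | Alpha  


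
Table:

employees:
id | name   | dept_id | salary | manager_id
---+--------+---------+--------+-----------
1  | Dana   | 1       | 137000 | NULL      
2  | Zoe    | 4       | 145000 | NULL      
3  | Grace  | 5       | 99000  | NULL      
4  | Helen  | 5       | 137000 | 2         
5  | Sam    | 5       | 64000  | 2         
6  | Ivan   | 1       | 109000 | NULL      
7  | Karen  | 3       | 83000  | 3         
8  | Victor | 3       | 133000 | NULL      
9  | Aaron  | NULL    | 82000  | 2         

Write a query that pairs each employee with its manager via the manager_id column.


This is a self-join: employees is joined to a second copy of itself, matching each row's manager_id to another row's id. Use LEFT JOIN so rows with manager_id=NULL are kept.
  - employee 1 (Dana): manager_id=NULL -> NULL
  - employee 2 (Zoe): manager_id=NULL -> NULL
  - employee 3 (Grace): manager_id=NULL -> NULL
  - employee 4 (Helen): manager_id=2 -> Zoe
  - employee 5 (Sam): manager_id=2 -> Zoe
  - employee 6 (Ivan): manager_id=NULL -> NULL
  - employee 7 (Karen): manager_id=3 -> Grace
  - employee 8 (Victor): manager_id=NULL -> NULL
  - employee 9 (Aaron): manager_id=2 -> Zoe

SQL:
SELECT a.name AS item, b.name AS manager
FROM employees a
LEFT JOIN employees b ON a.manager_id = b.id

Result:
item   | manager
-------+--------
Dana   | NULL   
Zoe    | NULL   
Grace  | NULL   
Helen  | Zoe    
Sam    | Zoe    
Ivan   | NULL   
Karen  | Grace  
Victor | NULL   
Aaron  | Zoe    


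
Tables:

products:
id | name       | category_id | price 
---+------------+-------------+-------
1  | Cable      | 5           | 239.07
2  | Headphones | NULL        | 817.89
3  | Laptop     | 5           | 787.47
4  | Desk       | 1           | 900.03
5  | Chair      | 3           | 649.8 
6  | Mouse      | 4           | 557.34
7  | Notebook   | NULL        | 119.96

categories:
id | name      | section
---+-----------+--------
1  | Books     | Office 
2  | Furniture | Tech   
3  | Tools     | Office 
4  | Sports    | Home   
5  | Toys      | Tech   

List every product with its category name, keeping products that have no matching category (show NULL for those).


LEFT JOIN keeps every row from products (the left table); where category_id has no match in categories, the category columns become NULL. Walk through each product:
  - product 1 (Cable): category_id=5 -> matches Toys
  - product 2 (Headphones): category_id=NULL, no match -> kept with NULL
  - product 3 (Laptop): category_id=5 -> matches Toys
  - product 4 (Desk): category_id=1 -> matches Books
  - product 5 (Chair): category_id=3 -> matches Tools
  - product 6 (Mouse): category_id=4 -> matches Sports
  - product 7 (Notebook): category_id=NULL, no match -> kept with NULL
All 7 rows appear; 2 have NULL category.

SQL:
SELECT a.name, b.name AS category
FROM products a
LEFT JOIN categories b ON a.category_id = b.id

Result:
name       | category
-----------+---------
Cable      | Toys    
Headphones | NULL    
Laptop     | Toys    
Desk       | Books   
Chair      | Tools   
Mouse      | Sports  
Notebook   | NULL    


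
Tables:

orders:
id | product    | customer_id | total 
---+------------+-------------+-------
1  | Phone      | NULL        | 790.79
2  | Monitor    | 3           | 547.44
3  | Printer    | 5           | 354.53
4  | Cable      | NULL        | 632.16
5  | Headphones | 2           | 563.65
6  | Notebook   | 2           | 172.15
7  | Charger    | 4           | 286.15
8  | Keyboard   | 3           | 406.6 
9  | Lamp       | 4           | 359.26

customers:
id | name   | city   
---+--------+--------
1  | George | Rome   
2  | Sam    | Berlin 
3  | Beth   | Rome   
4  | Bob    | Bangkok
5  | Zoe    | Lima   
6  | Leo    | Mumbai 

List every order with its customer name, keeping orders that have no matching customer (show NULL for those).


LEFT JOIN keeps every row from orders (the left table); where customer_id has no match in customers, the customer columns become NULL. Walk through each order:
  - order 1 (Phone): customer_id=NULL, no match -> kept with NULL
  - order 2 (Monitor): customer_id=3 -> matches Beth
  - order 3 (Printer): customer_id=5 -> matches Zoe
  - order 4 (Cable): customer_id=NULL, no match -> kept with NULL
  - order 5 (Headphones): customer_id=2 -> matches Sam
  - order 6 (Notebook): customer_id=2 -> matches Sam
  - order 7 (Charger): customer_id=4 -> matches Bob
  - order 8 (Keyboard): customer_id=3 -> matches Beth
  - order 9 (Lamp): customer_id=4 -> matches Bob
All 9 rows appear; 2 have NULL customer.

SQL:
SELECT a.product, b.name AS customer
FROM orders a
LEFT JOIN customers b ON a.customer_id = b.id

Result:
product    | customer
-----------+---------
Phone      | NULL    
Monitor    | Beth    
Printer    | Zoe     
Cable      | NULL    
Headphones | Sam     
Notebook   | Sam     
Charger    | Bob     
Keyboard   | Beth    
Lamp       | Bob     


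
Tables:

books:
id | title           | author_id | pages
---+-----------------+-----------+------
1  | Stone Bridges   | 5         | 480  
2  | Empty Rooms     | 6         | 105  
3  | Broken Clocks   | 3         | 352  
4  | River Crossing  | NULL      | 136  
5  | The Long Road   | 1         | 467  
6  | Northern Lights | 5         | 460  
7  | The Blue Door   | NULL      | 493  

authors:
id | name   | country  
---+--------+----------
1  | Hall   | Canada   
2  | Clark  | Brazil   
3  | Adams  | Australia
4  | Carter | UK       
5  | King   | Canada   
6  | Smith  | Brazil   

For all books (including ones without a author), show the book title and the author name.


LEFT JOIN keeps every row from books (the left table); where author_id has no match in authors, the author columns become NULL. Walk through each book:
  - book 1 (Stone Bridges): author_id=5 -> matches King
  - book 2 (Empty Rooms): author_id=6 -> matches Smith
  - book 3 (Broken Clocks): author_id=3 -> matches Adams
  - book 4 (River Crossing): author_id=NULL, no match -> kept with NULL
  - book 5 (The Long Road): author_id=1 -> matches Hall
  - book 6 (Northern Lights): author_id=5 -> matches King
  - book 7 (The Blue Door): author_id=NULL, no match -> kept with NULL
All 7 rows appear; 2 have NULL author.

SQL:
SELECT a.title, b.name AS author
FROM books a
LEFT JOIN authors b ON a.author_id = b.id

Result:
title           | author
----------------+-------
Stone Bridges   | King  
Empty Rooms     | Smith 
Broken Clocks   | Adams 
River Crossing  | NULL  
The Long Road   | Hall  
Northern Lights | King  
The Blue Door   | NULL  


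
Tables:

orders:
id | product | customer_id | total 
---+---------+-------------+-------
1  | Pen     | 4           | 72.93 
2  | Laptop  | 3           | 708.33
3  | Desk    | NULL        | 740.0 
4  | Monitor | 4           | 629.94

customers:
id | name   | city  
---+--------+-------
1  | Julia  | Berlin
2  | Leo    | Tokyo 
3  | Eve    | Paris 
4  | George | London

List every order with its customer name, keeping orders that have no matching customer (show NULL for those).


LEFT JOIN keeps every row from orders (the left table); where customer_id has no match in customers, the customer columns become NULL. Walk through each order:
  - order 1 (Pen): customer_id=4 -> matches George
  - order 2 (Laptop): customer_id=3 -> matches Eve
  - order 3 (Desk): customer_id=NULL, no match -> kept with NULL
  - order 4 (Monitor): customer_id=4 -> matches George
All 4 rows appear; 1 has NULL customer.

SQL:
SELECT a.product, b.name AS customer
FROM orders a
LEFT JOIN customers b ON a.customer_id = b.id

Result:
product | customer
--------+---------
Pen     | George  
Laptop  | Eve     
Desk    | NULL    
Monitor | George  


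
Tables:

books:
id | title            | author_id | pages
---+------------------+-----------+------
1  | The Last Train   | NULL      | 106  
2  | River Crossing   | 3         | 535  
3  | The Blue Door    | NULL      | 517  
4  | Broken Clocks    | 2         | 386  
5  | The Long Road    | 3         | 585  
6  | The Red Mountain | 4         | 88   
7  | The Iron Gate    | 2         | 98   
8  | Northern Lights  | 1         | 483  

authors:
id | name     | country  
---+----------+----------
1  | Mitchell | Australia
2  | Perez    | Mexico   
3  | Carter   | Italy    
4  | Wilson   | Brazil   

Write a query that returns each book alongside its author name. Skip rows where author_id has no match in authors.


INNER JOIN keeps only books rows whose author_id matches an id in authors. Walk through each book:
  - book 1 (The Last Train): author_id=NULL, no match -> dropped
  - book 2 (River Crossing): author_id=3 -> matches Carter
  - book 3 (The Blue Door): author_id=NULL, no match -> dropped
  - book 4 (Broken Clocks): author_id=2 -> matches Perez
  - book 5 (The Long Road): author_id=3 -> matches Carter
  - book 6 (The Red Mountain): author_id=4 -> matches Wilson
  - book 7 (The Iron Gate): author_id=2 -> matches Perez
  - book 8 (Northern Lights): author_id=1 -> matches Mitchell
So 2 of 8 rows are dropped.

SQL:
SELECT a.title, b.name AS author
FROM books a
INNER JOIN authors b ON a.author_id = b.id

Result:
title            | author  
-----------------+---------
River Crossing   | Carter  
Broken Clocks    | Perez   
The Long Road    | Carter  
The Red Mountain | Wilson  
The Iron Gate    | Perez   
Northern Lights  | Mitchell


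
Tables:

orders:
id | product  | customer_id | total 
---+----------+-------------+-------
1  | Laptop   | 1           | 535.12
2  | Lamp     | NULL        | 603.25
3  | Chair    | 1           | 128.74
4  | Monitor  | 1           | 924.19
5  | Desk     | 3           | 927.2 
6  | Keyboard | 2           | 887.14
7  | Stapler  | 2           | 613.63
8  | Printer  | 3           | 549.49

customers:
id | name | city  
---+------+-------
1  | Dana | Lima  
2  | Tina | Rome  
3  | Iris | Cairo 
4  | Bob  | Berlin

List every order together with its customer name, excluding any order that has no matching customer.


INNER JOIN keeps only orders rows whose customer_id matches an id in customers. Walk through each order:
  - order 1 (Laptop): customer_id=1 -> matches Dana
  - order 2 (Lamp): customer_id=NULL, no match -> dropped
  - order 3 (Chair): customer_id=1 -> matches Dana
  - order 4 (Monitor): customer_id=1 -> matches Dana
  - order 5 (Desk): customer_id=3 -> matches Iris
  - order 6 (Keyboard): customer_id=2 -> matches Tina
  - order 7 (Stapler): customer_id=2 -> matches Tina
  - order 8 (Printer): customer_id=3 -> matches Iris
So 1 of 8 rows is dropped.

SQL:
SELECT a.product, b.name AS customer
FROM orders a
INNER JOIN customers b ON a.customer_id = b.id

Result:
product  | customer
---------+---------
Laptop   | Dana    
Chair    | Dana    
Monitor  | Dana    
Desk     | Iris    
Keyboard | Tina    
Stapler  | Tina    
Printer  | Iris    


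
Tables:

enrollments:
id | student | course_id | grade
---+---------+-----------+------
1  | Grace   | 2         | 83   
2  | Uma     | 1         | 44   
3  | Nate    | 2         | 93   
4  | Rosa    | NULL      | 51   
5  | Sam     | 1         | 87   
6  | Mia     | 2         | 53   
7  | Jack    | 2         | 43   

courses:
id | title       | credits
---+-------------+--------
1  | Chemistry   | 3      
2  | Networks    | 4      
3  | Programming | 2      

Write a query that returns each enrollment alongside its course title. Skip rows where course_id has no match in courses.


INNER JOIN keeps only enrollments rows whose course_id matches an id in courses. Walk through each enrollment:
  - enrollment 1 (Grace): course_id=2 -> matches Networks
  - enrollment 2 (Uma): course_id=1 -> matches Chemistry
  - enrollment 3 (Nate): course_id=2 -> matches Networks
  - enrollment 4 (Rosa): course_id=NULL, no match -> dropped
  - enrollment 5 (Sam): course_id=1 -> matches Chemistry
  - enrollment 6 (Mia): course_id=2 -> matches Networks
  - enrollment 7 (Jack): course_id=2 -> matches Networks
So 1 of 7 rows is dropped.

SQL:
SELECT a.student, b.title AS course
FROM enrollments a
INNER JOIN courses b ON a.course_id = b.id

Result:
student | course   
--------+----------
Grace   | Networks 
Uma     | Chemistry
Nate    | Networks 
Sam     | Chemistry
Mia     | Networks 
Jack    | Networks 
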